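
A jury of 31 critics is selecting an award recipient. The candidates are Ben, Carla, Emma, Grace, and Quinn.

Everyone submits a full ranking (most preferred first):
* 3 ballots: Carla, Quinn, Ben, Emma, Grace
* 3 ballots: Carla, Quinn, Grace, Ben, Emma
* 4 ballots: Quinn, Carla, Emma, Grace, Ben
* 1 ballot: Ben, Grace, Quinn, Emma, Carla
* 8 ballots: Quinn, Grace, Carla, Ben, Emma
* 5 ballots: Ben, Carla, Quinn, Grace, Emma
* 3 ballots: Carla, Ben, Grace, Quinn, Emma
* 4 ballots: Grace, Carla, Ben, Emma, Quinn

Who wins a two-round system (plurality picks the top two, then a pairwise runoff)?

Round 1 first-place votes: Ben 6, Carla 9, Emma 0, Grace 4, Quinn 12. Quinn and Carla advance.
Runoff: Quinn is ranked above Carla on 13 ballots, Carla above Quinn on 18.

Carla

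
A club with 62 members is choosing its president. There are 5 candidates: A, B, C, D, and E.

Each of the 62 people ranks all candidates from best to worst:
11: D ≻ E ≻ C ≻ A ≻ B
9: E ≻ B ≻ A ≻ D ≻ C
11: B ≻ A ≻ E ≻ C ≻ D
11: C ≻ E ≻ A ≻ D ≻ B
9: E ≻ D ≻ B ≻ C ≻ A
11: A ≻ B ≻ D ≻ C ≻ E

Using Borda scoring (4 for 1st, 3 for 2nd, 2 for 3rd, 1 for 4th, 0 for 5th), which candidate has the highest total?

A: 11×1 + 9×2 + 11×3 + 11×2 + 9×0 + 11×4 = 128
B: 11×0 + 9×3 + 11×4 + 11×0 + 9×2 + 11×3 = 122
C: 11×2 + 9×0 + 11×1 + 11×4 + 9×1 + 11×1 = 97
D: 11×4 + 9×1 + 11×0 + 11×1 + 9×3 + 11×2 = 113
E: 11×3 + 9×4 + 11×2 + 11×3 + 9×4 + 11×0 = 160

E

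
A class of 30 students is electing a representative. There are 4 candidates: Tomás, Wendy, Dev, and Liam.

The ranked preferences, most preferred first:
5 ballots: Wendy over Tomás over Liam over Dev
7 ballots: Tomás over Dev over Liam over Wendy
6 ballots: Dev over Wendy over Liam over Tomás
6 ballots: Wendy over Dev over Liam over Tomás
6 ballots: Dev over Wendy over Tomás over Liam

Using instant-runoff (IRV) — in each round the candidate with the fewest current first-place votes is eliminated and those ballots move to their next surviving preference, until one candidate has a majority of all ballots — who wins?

Round 1: Tomás 7, Wendy 11, Dev 12, Liam 0. Liam eliminated.
Round 2: Tomás 7, Wendy 11, Dev 12. Tomás eliminated.
Round 3: Wendy 11, Dev 19. Dev has a majority (≥16).

Dev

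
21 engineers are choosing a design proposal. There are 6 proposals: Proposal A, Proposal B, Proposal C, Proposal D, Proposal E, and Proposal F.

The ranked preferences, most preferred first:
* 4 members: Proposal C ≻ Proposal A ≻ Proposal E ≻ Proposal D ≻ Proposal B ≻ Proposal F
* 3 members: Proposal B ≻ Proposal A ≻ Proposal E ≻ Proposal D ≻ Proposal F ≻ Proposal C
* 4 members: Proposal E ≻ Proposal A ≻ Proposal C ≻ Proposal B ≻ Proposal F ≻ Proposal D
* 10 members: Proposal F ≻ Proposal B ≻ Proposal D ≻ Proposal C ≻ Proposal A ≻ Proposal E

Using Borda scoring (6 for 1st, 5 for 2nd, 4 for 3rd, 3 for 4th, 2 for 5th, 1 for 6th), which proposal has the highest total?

Proposal A: 4×5 + 3×5 + 4×5 + 10×2 = 75
Proposal B: 4×2 + 3×6 + 4×3 + 10×5 = 88
Proposal C: 4×6 + 3×1 + 4×4 + 10×3 = 73
Proposal D: 4×3 + 3×3 + 4×1 + 10×4 = 65
Proposal E: 4×4 + 3×4 + 4×6 + 10×1 = 62
Proposal F: 4×1 + 3×2 + 4×2 + 10×6 = 78

Proposal B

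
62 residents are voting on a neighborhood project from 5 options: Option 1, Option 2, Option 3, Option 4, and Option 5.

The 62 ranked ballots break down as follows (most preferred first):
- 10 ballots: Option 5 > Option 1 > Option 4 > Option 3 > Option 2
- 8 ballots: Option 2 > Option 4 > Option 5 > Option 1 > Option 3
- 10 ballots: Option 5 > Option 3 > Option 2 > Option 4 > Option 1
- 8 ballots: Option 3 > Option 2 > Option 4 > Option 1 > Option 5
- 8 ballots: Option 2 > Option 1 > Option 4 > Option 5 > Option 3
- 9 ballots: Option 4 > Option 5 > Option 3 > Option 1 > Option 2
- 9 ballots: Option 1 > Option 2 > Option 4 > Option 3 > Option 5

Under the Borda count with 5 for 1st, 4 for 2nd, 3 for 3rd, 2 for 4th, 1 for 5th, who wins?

Option 4

Option 1: 10×4 + 8×2 + 10×1 + 8×2 + 8×4 + 9×2 + 9×5 = 177
Option 2: 10×1 + 8×5 + 10×3 + 8×4 + 8×5 + 9×1 + 9×4 = 197
Option 3: 10×2 + 8×1 + 10×4 + 8×5 + 8×1 + 9×3 + 9×2 = 161
Option 4: 10×3 + 8×4 + 10×2 + 8×3 + 8×3 + 9×5 + 9×3 = 202
Option 5: 10×5 + 8×3 + 10×5 + 8×1 + 8×2 + 9×4 + 9×1 = 193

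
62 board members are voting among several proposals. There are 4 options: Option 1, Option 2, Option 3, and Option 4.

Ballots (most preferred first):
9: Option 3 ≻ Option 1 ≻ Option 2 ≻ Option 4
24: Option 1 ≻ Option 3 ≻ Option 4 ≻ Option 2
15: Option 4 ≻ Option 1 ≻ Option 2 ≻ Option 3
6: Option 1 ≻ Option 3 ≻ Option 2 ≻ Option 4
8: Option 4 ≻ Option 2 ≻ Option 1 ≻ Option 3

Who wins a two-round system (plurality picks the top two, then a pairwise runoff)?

Round 1 first-place votes: Option 1 30, Option 2 0, Option 3 9, Option 4 23. Option 1 and Option 4 advance.
Runoff: Option 1 is ranked above Option 4 on 39 ballots, Option 4 above Option 1 on 23.

Option 1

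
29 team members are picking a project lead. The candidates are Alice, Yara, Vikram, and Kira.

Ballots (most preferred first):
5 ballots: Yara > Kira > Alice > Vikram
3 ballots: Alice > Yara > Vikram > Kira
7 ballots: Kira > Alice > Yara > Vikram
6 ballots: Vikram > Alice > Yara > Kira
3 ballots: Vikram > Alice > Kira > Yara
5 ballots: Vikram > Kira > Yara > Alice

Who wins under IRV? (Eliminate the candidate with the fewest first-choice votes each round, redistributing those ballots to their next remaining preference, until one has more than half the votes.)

Round 1: Alice 3, Yara 5, Vikram 14, Kira 7. Alice eliminated.
Round 2: Yara 8, Vikram 14, Kira 7. Kira eliminated.
Round 3: Yara 15, Vikram 14. Yara has a majority (≥15).

Yara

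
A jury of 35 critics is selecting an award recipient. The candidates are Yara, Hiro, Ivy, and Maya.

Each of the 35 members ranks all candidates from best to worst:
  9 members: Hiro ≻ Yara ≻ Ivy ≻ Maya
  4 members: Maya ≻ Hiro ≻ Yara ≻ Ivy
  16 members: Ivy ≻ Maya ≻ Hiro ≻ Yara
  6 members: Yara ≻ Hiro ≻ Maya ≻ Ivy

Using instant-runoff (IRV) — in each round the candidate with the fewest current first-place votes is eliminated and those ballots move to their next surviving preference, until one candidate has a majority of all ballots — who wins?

Hiro

Round 1: Yara 6, Hiro 9, Ivy 16, Maya 4. Maya eliminated.
Round 2: Yara 6, Hiro 13, Ivy 16. Yara eliminated.
Round 3: Hiro 19, Ivy 16. Hiro has a majority (≥18).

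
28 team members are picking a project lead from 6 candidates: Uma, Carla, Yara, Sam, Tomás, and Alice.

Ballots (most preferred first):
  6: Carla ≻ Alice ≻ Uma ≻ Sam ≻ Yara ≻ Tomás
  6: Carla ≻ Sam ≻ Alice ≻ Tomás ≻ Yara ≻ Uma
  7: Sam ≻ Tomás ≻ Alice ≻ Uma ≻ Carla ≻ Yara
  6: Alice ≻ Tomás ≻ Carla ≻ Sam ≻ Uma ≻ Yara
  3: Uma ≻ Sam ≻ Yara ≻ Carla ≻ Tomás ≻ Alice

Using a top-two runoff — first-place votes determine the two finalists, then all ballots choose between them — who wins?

Round 1 first-place votes: Uma 3, Carla 12, Yara 0, Sam 7, Tomás 0, Alice 6. Carla and Sam advance.
Runoff: Carla is ranked above Sam on 18 ballots, Sam above Carla on 10.

Carla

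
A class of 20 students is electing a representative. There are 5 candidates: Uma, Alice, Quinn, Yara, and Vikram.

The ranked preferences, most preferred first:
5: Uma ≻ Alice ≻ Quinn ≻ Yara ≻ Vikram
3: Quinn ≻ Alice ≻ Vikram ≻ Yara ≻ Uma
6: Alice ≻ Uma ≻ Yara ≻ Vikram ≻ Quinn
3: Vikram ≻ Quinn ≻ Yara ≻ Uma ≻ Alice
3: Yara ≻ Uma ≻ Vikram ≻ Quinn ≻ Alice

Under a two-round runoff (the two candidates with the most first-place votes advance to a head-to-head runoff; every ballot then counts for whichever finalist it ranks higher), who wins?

Round 1 first-place votes: Uma 5, Alice 6, Quinn 3, Yara 3, Vikram 3. Alice and Uma advance.
Runoff: Alice is ranked above Uma on 9 ballots, Uma above Alice on 11.

Uma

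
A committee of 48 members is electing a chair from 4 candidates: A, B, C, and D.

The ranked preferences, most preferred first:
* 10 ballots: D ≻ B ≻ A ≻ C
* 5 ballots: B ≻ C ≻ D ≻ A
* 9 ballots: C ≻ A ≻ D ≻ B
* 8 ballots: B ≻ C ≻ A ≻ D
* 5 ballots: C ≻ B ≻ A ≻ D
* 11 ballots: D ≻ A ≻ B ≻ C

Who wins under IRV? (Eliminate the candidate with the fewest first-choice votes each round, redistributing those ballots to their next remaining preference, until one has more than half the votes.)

C

Round 1: A 0, B 13, C 14, D 21. A eliminated.
Round 2: B 13, C 14, D 21. B eliminated.
Round 3: C 27, D 21. C has a majority (≥25).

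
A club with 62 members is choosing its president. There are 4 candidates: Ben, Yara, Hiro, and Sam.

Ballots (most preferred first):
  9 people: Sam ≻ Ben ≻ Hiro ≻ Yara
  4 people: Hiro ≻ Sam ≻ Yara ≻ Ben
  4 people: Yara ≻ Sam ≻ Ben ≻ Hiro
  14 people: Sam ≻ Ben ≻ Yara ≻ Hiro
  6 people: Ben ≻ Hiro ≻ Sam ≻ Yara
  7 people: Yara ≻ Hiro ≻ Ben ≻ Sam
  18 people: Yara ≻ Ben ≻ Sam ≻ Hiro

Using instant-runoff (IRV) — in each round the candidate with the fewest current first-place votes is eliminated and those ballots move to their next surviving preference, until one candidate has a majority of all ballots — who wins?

Sam

Round 1: Ben 6, Yara 29, Hiro 4, Sam 23. Hiro eliminated.
Round 2: Ben 6, Yara 29, Sam 27. Ben eliminated.
Round 3: Yara 29, Sam 33. Sam has a majority (≥32).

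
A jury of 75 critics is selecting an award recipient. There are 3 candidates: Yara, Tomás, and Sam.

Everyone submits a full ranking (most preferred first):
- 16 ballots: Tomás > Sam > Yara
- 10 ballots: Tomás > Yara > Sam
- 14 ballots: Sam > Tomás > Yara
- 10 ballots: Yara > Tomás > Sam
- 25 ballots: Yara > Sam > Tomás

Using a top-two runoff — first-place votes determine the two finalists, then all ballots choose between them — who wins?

Round 1 first-place votes: Yara 35, Tomás 26, Sam 14. Yara and Tomás advance.
Runoff: Yara is ranked above Tomás on 35 ballots, Tomás above Yara on 40.

Tomás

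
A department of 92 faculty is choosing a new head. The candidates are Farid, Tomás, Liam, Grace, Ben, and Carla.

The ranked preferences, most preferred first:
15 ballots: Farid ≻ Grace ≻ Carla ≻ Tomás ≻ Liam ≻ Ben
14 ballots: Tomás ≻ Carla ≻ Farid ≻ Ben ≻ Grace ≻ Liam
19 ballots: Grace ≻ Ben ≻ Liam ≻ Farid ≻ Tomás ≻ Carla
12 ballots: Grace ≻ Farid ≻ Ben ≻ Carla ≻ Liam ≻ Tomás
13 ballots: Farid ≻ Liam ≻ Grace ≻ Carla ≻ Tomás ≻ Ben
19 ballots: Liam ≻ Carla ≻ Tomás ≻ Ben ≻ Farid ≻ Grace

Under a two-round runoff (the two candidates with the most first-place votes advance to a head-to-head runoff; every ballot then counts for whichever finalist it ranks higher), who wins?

Farid

Round 1 first-place votes: Farid 28, Tomás 14, Liam 19, Grace 31, Ben 0, Carla 0. Grace and Farid advance.
Runoff: Grace is ranked above Farid on 31 ballots, Farid above Grace on 61.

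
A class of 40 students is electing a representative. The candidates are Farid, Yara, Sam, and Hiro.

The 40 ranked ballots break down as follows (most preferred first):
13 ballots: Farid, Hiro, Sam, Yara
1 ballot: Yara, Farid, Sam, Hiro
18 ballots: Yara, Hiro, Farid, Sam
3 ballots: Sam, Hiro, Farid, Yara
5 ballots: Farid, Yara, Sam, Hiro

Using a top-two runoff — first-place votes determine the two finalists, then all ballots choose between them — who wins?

Farid

Round 1 first-place votes: Farid 18, Yara 19, Sam 3, Hiro 0. Yara and Farid advance.
Runoff: Yara is ranked above Farid on 19 ballots, Farid above Yara on 21.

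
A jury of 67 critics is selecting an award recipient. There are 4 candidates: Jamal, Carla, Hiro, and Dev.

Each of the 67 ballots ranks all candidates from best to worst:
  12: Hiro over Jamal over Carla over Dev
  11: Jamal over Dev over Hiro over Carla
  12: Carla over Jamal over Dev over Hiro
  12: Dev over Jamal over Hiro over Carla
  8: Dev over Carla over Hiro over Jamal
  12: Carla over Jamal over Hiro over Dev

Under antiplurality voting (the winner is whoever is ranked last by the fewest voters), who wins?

Last-place votes: Jamal 8, Carla 23, Hiro 12, Dev 24.

Jamal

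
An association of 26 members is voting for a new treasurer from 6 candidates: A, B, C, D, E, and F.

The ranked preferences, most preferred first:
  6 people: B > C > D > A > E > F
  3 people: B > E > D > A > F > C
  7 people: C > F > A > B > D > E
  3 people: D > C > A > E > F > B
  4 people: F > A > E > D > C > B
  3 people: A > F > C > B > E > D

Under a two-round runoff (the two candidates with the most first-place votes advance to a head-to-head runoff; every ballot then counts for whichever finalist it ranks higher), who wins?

Round 1 first-place votes: A 3, B 9, C 7, D 3, E 0, F 4. B and C advance.
Runoff: B is ranked above C on 9 ballots, C above B on 17.

C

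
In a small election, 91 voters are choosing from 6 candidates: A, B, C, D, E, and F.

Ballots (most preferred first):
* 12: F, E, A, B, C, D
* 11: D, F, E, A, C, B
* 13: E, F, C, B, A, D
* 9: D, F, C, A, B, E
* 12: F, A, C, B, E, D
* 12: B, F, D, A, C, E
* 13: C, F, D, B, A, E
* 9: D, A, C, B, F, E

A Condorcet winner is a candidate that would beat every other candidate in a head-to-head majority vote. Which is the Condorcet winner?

F

F vs A: 82–9
F vs B: 70–21
F vs C: 69–22
F vs D: 62–29
F vs E: 78–13
F beats every other candidate.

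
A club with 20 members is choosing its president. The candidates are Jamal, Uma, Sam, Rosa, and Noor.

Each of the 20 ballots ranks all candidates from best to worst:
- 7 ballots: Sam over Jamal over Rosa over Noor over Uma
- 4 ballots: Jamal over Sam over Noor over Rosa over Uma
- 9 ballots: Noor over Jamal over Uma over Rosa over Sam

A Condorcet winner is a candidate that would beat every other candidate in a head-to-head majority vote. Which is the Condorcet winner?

Jamal vs Uma: 20–0
Jamal vs Sam: 13–7
Jamal vs Rosa: 20–0
Jamal vs Noor: 11–9
Jamal beats every other candidate.

Jamal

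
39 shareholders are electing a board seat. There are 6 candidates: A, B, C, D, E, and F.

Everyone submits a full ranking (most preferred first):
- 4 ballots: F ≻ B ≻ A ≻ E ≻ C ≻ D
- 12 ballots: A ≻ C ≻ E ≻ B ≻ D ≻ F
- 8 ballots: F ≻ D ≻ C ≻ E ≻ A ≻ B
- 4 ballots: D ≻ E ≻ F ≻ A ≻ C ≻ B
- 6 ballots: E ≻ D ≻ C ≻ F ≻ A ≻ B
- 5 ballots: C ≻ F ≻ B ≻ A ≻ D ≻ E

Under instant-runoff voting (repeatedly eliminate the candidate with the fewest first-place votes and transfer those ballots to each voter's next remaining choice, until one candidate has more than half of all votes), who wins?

Round 1: A 12, B 0, C 5, D 4, E 6, F 12. B eliminated.
Round 2: A 12, C 5, D 4, E 6, F 12. D eliminated.
Round 3: A 12, C 5, E 10, F 12. C eliminated.
Round 4: A 12, E 10, F 17. E eliminated.
Round 5: A 12, F 27. F has a majority (≥20).

F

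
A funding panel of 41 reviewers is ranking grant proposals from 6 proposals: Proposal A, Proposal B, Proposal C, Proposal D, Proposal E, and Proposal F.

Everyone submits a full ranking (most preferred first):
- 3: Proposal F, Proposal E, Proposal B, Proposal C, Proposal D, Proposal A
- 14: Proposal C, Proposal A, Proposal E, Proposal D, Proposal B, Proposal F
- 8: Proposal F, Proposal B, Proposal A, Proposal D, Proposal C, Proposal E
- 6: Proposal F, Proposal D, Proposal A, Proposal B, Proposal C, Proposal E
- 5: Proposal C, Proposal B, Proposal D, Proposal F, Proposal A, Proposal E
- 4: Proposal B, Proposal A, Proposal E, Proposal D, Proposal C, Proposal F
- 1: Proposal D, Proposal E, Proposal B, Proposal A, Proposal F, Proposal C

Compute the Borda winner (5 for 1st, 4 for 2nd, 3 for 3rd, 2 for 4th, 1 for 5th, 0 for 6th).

Proposal A: 3×0 + 14×4 + 8×3 + 6×3 + 5×1 + 4×4 + 1×2 = 121
Proposal B: 3×3 + 14×1 + 8×4 + 6×2 + 5×4 + 4×5 + 1×3 = 110
Proposal C: 3×2 + 14×5 + 8×1 + 6×1 + 5×5 + 4×1 + 1×0 = 119
Proposal D: 3×1 + 14×2 + 8×2 + 6×4 + 5×3 + 4×2 + 1×5 = 99
Proposal E: 3×4 + 14×3 + 8×0 + 6×0 + 5×0 + 4×3 + 1×4 = 70
Proposal F: 3×5 + 14×0 + 8×5 + 6×5 + 5×2 + 4×0 + 1×1 = 96

Proposal A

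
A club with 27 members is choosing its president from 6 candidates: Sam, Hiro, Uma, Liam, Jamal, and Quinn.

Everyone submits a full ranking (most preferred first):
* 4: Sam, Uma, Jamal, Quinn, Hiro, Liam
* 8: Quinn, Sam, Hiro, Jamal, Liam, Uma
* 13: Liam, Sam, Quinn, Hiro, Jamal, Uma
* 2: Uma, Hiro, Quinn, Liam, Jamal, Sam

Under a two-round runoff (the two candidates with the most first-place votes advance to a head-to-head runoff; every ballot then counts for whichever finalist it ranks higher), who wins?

Quinn

Round 1 first-place votes: Sam 4, Hiro 0, Uma 2, Liam 13, Jamal 0, Quinn 8. Liam and Quinn advance.
Runoff: Liam is ranked above Quinn on 13 ballots, Quinn above Liam on 14.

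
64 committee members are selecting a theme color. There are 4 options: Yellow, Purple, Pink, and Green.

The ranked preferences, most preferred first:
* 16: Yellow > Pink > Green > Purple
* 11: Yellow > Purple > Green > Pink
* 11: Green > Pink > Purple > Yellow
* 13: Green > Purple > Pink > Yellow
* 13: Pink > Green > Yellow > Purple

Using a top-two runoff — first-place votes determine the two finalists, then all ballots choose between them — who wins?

Round 1 first-place votes: Yellow 27, Purple 0, Pink 13, Green 24. Yellow and Green advance.
Runoff: Yellow is ranked above Green on 27 ballots, Green above Yellow on 37.

Green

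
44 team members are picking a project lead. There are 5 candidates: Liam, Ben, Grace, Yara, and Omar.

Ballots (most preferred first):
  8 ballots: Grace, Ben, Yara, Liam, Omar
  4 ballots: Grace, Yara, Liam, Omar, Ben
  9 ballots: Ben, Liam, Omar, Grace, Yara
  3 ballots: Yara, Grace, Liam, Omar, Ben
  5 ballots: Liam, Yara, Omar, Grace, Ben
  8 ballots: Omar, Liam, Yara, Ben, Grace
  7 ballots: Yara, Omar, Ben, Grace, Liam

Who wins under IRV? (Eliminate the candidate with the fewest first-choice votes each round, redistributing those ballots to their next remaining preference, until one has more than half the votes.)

Yara

Round 1: Liam 5, Ben 9, Grace 12, Yara 10, Omar 8. Liam eliminated.
Round 2: Ben 9, Grace 12, Yara 15, Omar 8. Omar eliminated.
Round 3: Ben 9, Grace 12, Yara 23. Yara has a majority (≥23).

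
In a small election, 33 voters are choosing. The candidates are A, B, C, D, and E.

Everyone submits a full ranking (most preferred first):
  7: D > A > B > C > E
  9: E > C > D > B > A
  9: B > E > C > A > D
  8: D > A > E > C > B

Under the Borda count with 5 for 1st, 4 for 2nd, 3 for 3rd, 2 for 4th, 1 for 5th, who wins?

E

A: 7×4 + 9×1 + 9×2 + 8×4 = 87
B: 7×3 + 9×2 + 9×5 + 8×1 = 92
C: 7×2 + 9×4 + 9×3 + 8×2 = 93
D: 7×5 + 9×3 + 9×1 + 8×5 = 111
E: 7×1 + 9×5 + 9×4 + 8×3 = 112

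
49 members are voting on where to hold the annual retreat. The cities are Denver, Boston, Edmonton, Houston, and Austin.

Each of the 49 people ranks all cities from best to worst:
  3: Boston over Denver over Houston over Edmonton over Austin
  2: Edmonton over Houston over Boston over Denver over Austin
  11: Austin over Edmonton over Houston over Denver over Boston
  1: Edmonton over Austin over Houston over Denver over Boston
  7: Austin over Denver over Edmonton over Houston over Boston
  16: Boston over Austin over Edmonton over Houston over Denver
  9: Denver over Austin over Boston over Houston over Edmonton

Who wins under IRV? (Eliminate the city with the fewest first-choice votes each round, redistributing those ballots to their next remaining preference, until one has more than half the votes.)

Austin

Round 1: Denver 9, Boston 19, Edmonton 3, Houston 0, Austin 18. Houston eliminated.
Round 2: Denver 9, Boston 19, Edmonton 3, Austin 18. Edmonton eliminated.
Round 3: Denver 9, Boston 21, Austin 19. Denver eliminated.
Round 4: Boston 21, Austin 28. Austin has a majority (≥25).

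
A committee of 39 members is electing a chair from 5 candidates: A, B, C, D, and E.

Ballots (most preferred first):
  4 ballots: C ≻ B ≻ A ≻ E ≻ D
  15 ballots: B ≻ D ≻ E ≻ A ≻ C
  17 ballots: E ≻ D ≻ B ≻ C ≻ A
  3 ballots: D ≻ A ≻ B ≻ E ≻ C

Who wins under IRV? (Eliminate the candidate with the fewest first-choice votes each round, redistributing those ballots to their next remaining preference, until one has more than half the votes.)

Round 1: A 0, B 15, C 4, D 3, E 17. A eliminated.
Round 2: B 15, C 4, D 3, E 17. D eliminated.
Round 3: B 18, C 4, E 17. C eliminated.
Round 4: B 22, E 17. B has a majority (≥20).

B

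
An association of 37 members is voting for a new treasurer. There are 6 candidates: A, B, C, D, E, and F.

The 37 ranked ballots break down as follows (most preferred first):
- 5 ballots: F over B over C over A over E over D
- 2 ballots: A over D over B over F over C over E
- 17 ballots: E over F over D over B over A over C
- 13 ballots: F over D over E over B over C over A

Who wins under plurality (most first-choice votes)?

First-place votes: A 2, B 0, C 0, D 0, E 17, F 18.

F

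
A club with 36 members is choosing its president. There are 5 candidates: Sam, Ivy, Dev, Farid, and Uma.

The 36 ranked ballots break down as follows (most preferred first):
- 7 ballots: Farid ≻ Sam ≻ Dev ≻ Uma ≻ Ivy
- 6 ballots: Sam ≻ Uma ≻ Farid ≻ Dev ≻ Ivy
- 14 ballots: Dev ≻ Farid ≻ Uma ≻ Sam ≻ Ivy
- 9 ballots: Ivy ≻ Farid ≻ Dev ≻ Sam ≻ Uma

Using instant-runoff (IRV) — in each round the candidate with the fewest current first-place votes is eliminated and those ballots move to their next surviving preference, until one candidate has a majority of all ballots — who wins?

Farid

Round 1: Sam 6, Ivy 9, Dev 14, Farid 7, Uma 0. Uma eliminated.
Round 2: Sam 6, Ivy 9, Dev 14, Farid 7. Sam eliminated.
Round 3: Ivy 9, Dev 14, Farid 13. Ivy eliminated.
Round 4: Dev 14, Farid 22. Farid has a majority (≥19).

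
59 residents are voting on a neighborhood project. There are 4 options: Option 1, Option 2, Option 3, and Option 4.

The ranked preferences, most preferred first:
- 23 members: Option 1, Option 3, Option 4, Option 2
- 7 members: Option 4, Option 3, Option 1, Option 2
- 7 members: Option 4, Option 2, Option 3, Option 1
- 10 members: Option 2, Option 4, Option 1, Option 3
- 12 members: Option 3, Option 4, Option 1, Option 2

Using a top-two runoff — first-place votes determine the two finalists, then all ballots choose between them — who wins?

Round 1 first-place votes: Option 1 23, Option 2 10, Option 3 12, Option 4 14. Option 1 and Option 4 advance.
Runoff: Option 1 is ranked above Option 4 on 23 ballots, Option 4 above Option 1 on 36.

Option 4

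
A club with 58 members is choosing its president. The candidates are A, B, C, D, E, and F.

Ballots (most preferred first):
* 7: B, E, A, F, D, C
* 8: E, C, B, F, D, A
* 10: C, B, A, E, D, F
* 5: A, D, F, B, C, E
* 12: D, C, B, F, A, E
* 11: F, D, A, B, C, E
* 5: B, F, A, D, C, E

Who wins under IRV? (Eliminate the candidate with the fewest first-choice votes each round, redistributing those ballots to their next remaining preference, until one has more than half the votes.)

D

Round 1: A 5, B 12, C 10, D 12, E 8, F 11. A eliminated.
Round 2: B 12, C 10, D 17, E 8, F 11. E eliminated.
Round 3: B 12, C 18, D 17, F 11. F eliminated.
Round 4: B 12, C 18, D 28. B eliminated.
Round 5: C 18, D 40. D has a majority (≥30).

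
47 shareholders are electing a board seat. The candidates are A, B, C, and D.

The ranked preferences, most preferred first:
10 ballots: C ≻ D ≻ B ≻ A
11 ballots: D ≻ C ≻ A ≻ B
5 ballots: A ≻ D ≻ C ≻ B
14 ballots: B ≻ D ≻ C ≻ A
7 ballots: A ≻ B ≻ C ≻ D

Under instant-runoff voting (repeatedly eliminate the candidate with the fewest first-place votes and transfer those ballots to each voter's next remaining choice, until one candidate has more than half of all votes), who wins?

Round 1: A 12, B 14, C 10, D 11. C eliminated.
Round 2: A 12, B 14, D 21. A eliminated.
Round 3: B 21, D 26. D has a majority (≥24).

D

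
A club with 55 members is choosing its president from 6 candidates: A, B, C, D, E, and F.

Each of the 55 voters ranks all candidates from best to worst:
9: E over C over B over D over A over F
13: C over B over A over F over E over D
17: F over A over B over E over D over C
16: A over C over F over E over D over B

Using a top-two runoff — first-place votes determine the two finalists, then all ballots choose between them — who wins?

Round 1 first-place votes: A 16, B 0, C 13, D 0, E 9, F 17. F and A advance.
Runoff: F is ranked above A on 17 ballots, A above F on 38.

A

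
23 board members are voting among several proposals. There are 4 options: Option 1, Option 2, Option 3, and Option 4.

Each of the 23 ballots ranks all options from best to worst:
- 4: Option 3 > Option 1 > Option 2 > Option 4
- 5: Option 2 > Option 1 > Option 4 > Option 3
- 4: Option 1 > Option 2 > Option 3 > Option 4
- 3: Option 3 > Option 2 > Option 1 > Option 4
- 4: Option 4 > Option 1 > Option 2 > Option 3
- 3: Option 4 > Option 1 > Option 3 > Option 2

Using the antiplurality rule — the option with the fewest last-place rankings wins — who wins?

Option 1

Last-place votes: Option 1 0, Option 2 3, Option 3 9, Option 4 11.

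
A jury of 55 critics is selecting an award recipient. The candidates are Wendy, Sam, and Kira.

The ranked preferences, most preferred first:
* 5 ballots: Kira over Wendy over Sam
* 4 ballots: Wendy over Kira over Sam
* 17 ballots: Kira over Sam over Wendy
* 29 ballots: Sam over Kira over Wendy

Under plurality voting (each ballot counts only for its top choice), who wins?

Sam

First-place votes: Wendy 4, Sam 29, Kira 22.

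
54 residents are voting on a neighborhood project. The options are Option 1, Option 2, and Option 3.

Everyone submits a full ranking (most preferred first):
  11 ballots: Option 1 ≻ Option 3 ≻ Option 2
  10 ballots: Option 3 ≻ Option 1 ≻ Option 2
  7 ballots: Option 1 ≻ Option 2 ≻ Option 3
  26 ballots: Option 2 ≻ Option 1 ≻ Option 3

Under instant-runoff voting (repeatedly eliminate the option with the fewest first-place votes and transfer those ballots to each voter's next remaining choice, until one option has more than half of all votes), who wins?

Round 1: Option 1 18, Option 2 26, Option 3 10. Option 3 eliminated.
Round 2: Option 1 28, Option 2 26. Option 1 has a majority (≥28).

Option 1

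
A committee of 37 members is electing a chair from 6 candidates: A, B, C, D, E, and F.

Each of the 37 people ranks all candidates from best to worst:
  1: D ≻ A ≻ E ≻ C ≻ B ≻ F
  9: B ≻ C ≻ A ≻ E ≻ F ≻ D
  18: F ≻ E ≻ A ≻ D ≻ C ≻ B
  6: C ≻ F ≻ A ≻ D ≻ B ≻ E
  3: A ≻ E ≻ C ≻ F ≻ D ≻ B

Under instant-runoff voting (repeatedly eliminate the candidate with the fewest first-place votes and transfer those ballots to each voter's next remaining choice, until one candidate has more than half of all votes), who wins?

C

Round 1: A 3, B 9, C 6, D 1, E 0, F 18. E eliminated.
Round 2: A 3, B 9, C 6, D 1, F 18. D eliminated.
Round 3: A 4, B 9, C 6, F 18. A eliminated.
Round 4: B 9, C 10, F 18. B eliminated.
Round 5: C 19, F 18. C has a majority (≥19).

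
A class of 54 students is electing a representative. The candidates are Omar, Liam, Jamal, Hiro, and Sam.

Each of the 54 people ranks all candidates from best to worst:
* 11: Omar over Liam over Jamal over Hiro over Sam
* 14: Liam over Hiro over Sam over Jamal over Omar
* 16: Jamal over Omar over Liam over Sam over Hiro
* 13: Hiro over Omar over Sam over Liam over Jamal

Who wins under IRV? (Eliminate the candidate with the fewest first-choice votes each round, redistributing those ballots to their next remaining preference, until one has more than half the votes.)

Liam

Round 1: Omar 11, Liam 14, Jamal 16, Hiro 13, Sam 0. Sam eliminated.
Round 2: Omar 11, Liam 14, Jamal 16, Hiro 13. Omar eliminated.
Round 3: Liam 25, Jamal 16, Hiro 13. Hiro eliminated.
Round 4: Liam 38, Jamal 16. Liam has a majority (≥28).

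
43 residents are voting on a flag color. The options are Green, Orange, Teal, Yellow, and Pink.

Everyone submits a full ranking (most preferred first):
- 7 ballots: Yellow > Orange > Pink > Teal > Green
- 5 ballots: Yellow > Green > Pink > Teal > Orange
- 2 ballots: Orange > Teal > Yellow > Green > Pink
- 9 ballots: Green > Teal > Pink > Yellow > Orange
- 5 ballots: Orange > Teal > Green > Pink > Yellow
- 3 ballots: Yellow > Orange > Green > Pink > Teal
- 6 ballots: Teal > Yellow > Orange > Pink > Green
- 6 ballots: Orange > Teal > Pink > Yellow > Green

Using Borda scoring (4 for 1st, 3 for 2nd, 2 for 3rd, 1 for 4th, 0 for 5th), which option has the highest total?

Green: 7×0 + 5×3 + 2×1 + 9×4 + 5×2 + 3×2 + 6×0 + 6×0 = 69
Orange: 7×3 + 5×0 + 2×4 + 9×0 + 5×4 + 3×3 + 6×2 + 6×4 = 94
Teal: 7×1 + 5×1 + 2×3 + 9×3 + 5×3 + 3×0 + 6×4 + 6×3 = 102
Yellow: 7×4 + 5×4 + 2×2 + 9×1 + 5×0 + 3×4 + 6×3 + 6×1 = 97
Pink: 7×2 + 5×2 + 2×0 + 9×2 + 5×1 + 3×1 + 6×1 + 6×2 = 68

Teal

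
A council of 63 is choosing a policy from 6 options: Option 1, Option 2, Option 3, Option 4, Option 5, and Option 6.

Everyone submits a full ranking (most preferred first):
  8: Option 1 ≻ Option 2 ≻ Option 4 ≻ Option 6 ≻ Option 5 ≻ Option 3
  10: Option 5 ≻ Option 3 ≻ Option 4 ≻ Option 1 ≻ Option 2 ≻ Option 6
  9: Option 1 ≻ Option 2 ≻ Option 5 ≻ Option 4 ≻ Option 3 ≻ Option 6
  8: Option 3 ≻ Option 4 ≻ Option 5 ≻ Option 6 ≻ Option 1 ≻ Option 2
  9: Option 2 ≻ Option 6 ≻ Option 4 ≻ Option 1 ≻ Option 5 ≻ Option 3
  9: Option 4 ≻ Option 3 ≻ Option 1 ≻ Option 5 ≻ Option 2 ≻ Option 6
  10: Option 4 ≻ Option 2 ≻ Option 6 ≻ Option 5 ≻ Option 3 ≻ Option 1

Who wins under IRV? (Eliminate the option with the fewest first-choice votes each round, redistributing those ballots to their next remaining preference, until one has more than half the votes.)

Option 4

Round 1: Option 1 17, Option 2 9, Option 3 8, Option 4 19, Option 5 10, Option 6 0. Option 6 eliminated.
Round 2: Option 1 17, Option 2 9, Option 3 8, Option 4 19, Option 5 10. Option 3 eliminated.
Round 3: Option 1 17, Option 2 9, Option 4 27, Option 5 10. Option 2 eliminated.
Round 4: Option 1 17, Option 4 36, Option 5 10. Option 4 has a majority (≥32).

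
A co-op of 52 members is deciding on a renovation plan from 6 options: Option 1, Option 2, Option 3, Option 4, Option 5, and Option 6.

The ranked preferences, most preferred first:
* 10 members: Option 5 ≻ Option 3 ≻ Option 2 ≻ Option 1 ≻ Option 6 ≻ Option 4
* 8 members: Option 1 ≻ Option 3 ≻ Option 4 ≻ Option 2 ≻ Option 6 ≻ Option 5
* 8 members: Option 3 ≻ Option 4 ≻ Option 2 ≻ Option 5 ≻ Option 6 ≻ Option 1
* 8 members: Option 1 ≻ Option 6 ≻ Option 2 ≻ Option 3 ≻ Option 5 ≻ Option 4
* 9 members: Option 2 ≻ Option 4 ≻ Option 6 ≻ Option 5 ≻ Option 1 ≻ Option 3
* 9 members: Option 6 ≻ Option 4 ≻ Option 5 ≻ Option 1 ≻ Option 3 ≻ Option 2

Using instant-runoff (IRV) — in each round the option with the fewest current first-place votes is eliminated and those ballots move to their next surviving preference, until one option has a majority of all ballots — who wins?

Option 2

Round 1: Option 1 16, Option 2 9, Option 3 8, Option 4 0, Option 5 10, Option 6 9. Option 4 eliminated.
Round 2: Option 1 16, Option 2 9, Option 3 8, Option 5 10, Option 6 9. Option 3 eliminated.
Round 3: Option 1 16, Option 2 17, Option 5 10, Option 6 9. Option 6 eliminated.
Round 4: Option 1 16, Option 2 17, Option 5 19. Option 1 eliminated.
Round 5: Option 2 33, Option 5 19. Option 2 has a majority (≥27).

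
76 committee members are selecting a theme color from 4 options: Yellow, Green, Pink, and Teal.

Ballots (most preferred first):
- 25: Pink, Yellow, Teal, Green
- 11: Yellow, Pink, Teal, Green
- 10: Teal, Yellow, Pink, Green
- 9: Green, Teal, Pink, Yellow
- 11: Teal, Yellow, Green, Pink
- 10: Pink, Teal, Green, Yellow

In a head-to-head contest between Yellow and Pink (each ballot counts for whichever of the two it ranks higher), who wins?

Yellow is ranked above Pink on 32 ballots; Pink above Yellow on 44.

Pink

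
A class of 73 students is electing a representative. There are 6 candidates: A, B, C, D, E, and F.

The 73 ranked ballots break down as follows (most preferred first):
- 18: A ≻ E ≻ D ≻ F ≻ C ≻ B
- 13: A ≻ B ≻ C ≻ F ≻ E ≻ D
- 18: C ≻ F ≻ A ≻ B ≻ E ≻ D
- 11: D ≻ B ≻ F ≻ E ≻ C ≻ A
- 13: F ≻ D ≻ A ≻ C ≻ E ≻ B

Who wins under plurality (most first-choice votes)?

A

First-place votes: A 31, B 0, C 18, D 11, E 0, F 13.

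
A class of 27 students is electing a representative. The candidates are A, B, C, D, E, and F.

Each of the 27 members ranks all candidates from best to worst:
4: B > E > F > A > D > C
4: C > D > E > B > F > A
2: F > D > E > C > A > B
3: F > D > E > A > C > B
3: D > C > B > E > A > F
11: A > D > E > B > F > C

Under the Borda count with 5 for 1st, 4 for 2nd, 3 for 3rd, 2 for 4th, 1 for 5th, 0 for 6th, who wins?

A: 4×2 + 4×0 + 2×1 + 3×2 + 3×1 + 11×5 = 74
B: 4×5 + 4×2 + 2×0 + 3×0 + 3×3 + 11×2 = 59
C: 4×0 + 4×5 + 2×2 + 3×1 + 3×4 + 11×0 = 39
D: 4×1 + 4×4 + 2×4 + 3×4 + 3×5 + 11×4 = 99
E: 4×4 + 4×3 + 2×3 + 3×3 + 3×2 + 11×3 = 82
F: 4×3 + 4×1 + 2×5 + 3×5 + 3×0 + 11×1 = 52

D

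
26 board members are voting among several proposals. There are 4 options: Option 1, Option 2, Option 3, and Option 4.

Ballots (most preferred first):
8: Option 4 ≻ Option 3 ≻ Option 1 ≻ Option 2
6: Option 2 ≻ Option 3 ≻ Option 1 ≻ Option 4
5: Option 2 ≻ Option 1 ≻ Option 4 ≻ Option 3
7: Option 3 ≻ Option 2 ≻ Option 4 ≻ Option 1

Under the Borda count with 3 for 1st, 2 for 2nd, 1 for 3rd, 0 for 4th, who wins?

Option 3

Option 1: 8×1 + 6×1 + 5×2 + 7×0 = 24
Option 2: 8×0 + 6×3 + 5×3 + 7×2 = 47
Option 3: 8×2 + 6×2 + 5×0 + 7×3 = 49
Option 4: 8×3 + 6×0 + 5×1 + 7×1 = 36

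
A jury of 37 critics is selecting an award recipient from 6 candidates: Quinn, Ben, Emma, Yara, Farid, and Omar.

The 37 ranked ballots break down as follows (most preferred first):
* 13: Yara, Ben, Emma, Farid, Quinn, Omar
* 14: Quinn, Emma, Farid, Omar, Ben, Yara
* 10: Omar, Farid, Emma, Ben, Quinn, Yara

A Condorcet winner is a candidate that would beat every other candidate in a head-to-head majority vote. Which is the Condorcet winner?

Emma

Emma vs Quinn: 23–14
Emma vs Ben: 24–13
Emma vs Yara: 24–13
Emma vs Farid: 27–10
Emma vs Omar: 27–10
Emma beats every other candidate.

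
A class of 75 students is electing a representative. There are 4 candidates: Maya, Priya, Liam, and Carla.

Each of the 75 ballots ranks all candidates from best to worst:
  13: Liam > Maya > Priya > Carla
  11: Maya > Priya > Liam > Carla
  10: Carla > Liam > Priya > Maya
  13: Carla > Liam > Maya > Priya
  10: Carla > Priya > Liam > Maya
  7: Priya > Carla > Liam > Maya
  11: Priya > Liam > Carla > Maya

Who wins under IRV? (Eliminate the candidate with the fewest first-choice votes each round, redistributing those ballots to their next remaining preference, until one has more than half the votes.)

Round 1: Maya 11, Priya 18, Liam 13, Carla 33. Maya eliminated.
Round 2: Priya 29, Liam 13, Carla 33. Liam eliminated.
Round 3: Priya 42, Carla 33. Priya has a majority (≥38).

Priya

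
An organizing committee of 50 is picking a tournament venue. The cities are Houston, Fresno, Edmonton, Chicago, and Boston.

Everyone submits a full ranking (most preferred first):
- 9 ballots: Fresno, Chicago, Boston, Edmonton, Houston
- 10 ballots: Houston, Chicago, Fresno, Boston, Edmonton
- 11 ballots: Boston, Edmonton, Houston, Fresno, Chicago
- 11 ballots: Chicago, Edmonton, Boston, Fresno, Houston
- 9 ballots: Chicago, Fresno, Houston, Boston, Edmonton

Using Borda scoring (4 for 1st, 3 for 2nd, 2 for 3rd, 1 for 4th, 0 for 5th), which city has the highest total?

Houston: 9×0 + 10×4 + 11×2 + 11×0 + 9×2 = 80
Fresno: 9×4 + 10×2 + 11×1 + 11×1 + 9×3 = 105
Edmonton: 9×1 + 10×0 + 11×3 + 11×3 + 9×0 = 75
Chicago: 9×3 + 10×3 + 11×0 + 11×4 + 9×4 = 137
Boston: 9×2 + 10×1 + 11×4 + 11×2 + 9×1 = 103

Chicago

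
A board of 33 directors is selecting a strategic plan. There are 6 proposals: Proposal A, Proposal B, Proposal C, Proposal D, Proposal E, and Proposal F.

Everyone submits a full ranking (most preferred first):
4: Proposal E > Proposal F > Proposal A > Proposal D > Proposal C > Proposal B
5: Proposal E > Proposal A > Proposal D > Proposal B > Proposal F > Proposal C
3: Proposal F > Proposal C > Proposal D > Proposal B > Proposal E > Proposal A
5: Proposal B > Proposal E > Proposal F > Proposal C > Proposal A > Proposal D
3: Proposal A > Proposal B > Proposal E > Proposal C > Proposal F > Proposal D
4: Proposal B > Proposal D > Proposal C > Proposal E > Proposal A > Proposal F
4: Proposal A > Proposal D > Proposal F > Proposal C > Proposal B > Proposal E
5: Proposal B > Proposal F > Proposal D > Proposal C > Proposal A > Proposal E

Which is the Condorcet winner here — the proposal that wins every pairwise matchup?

Proposal B vs Proposal A: 17–16
Proposal B vs Proposal C: 22–11
Proposal B vs Proposal D: 17–16
Proposal B vs Proposal E: 24–9
Proposal B vs Proposal F: 22–11
Proposal B beats every other proposal.

Proposal B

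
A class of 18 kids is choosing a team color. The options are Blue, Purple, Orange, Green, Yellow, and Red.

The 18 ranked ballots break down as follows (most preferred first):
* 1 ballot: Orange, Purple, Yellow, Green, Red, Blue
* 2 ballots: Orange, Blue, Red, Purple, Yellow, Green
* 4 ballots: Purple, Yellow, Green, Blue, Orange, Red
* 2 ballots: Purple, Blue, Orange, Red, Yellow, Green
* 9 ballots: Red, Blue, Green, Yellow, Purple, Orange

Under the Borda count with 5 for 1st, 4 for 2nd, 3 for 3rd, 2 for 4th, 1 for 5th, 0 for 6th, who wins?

Blue: 1×0 + 2×4 + 4×2 + 2×4 + 9×4 = 60
Purple: 1×4 + 2×2 + 4×5 + 2×5 + 9×1 = 47
Orange: 1×5 + 2×5 + 4×1 + 2×3 + 9×0 = 25
Green: 1×2 + 2×0 + 4×3 + 2×0 + 9×3 = 41
Yellow: 1×3 + 2×1 + 4×4 + 2×1 + 9×2 = 41
Red: 1×1 + 2×3 + 4×0 + 2×2 + 9×5 = 56

Blue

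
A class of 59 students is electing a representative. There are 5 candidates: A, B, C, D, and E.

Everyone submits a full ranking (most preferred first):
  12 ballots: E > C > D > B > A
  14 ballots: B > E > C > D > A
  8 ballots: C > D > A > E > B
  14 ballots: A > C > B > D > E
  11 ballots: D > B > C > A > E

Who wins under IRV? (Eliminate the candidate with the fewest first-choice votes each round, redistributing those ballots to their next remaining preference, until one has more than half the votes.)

D

Round 1: A 14, B 14, C 8, D 11, E 12. C eliminated.
Round 2: A 14, B 14, D 19, E 12. E eliminated.
Round 3: A 14, B 14, D 31. D has a majority (≥30).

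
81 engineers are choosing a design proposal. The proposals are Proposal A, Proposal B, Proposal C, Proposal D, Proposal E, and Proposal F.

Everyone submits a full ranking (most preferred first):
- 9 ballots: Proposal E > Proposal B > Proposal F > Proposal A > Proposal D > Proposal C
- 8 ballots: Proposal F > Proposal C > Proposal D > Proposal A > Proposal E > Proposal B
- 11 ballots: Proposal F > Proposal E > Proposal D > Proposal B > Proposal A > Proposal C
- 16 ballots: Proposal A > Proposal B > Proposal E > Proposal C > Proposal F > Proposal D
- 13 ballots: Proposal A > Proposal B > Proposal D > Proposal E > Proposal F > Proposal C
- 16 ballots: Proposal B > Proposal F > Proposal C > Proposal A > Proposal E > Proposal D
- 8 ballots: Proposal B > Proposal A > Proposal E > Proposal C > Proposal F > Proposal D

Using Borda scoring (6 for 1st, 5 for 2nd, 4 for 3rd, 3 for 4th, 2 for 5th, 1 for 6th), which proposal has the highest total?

Proposal B

Proposal A: 9×3 + 8×3 + 11×2 + 16×6 + 13×6 + 16×3 + 8×5 = 335
Proposal B: 9×5 + 8×1 + 11×3 + 16×5 + 13×5 + 16×6 + 8×6 = 375
Proposal C: 9×1 + 8×5 + 11×1 + 16×3 + 13×1 + 16×4 + 8×3 = 209
Proposal D: 9×2 + 8×4 + 11×4 + 16×1 + 13×4 + 16×1 + 8×1 = 186
Proposal E: 9×6 + 8×2 + 11×5 + 16×4 + 13×3 + 16×2 + 8×4 = 292
Proposal F: 9×4 + 8×6 + 11×6 + 16×2 + 13×2 + 16×5 + 8×2 = 304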